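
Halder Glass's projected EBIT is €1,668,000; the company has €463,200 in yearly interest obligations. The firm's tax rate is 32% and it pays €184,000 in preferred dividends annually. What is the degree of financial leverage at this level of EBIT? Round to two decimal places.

1.79

Interest = €463,200.00.
Pre-tax preferred-dividend burden = €184,000 ÷ (1 − 0.32) = €270,588.24.
DFL = EBIT ÷ [EBIT − I − D_p/(1−t)] = €1,668,000 ÷ [€1,668,000 − €463,200.00 − €270,588.24] = €1,668,000 ÷ €934,211.76 = 1.7855.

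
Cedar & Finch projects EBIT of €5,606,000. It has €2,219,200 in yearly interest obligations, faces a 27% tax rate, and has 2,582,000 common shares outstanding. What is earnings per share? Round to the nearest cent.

€0.96

Pre-tax income = €5,606,000 − €2,219,200.00 = €3,386,800.00.
Net income = €3,386,800.00 × (1 − 0.27) = €2,472,364.00.
EPS = €2,472,364.00 ÷ 2,582,000 = €0.96.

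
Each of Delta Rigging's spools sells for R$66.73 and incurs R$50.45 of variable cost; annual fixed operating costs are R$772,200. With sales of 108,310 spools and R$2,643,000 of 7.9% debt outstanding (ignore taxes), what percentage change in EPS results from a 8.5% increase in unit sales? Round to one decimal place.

+19.2%

Contribution at this volume is 108,310 × R$16.28 = R$1,763,286.80.
Subtracting fixed costs: EBIT = R$1,763,286.80 − R$772,200 = R$991,086.80.
Interest = R$208,797.00, so EBIT − I = R$782,289.80.
DCL = total CM / (EBIT − I) = R$1,763,286.80 / R$782,289.80 = 2.2540.
%ΔEPS = DCL × %ΔSales = 2.2540 × +8.5% = +19.2%.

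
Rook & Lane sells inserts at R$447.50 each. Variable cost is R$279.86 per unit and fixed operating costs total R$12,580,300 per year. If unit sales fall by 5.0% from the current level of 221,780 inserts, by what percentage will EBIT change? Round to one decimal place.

-7.6%

At 221,780 units, contribution = 221,780 × R$167.64 = R$37,179,199.20.
EBIT = R$37,179,199.20 − R$12,580,300 = R$24,598,899.20.
Degree of operating leverage = R$37,179,199.20 / R$24,598,899.20 = 1.5114.
%ΔEBIT = DOL × %ΔSales = 1.5114 × -5.0% = -7.6%.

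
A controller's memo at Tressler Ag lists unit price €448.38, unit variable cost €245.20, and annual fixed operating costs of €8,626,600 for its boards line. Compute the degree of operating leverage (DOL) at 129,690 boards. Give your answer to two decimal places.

Total contribution margin = 129,690 × €203.18 = €26,350,414.20.
Subtracting fixed costs: EBIT = €26,350,414.20 − €8,626,600 = €17,723,814.20.
DOL = contribution ÷ EBIT = €26,350,414.20 ÷ €17,723,814.20 = 1.4867.

1.49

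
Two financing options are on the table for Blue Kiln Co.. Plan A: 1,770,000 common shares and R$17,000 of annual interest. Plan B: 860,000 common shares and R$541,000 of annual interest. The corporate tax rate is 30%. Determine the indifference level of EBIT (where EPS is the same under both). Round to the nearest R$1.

At indifference, (EBIT − 17,000)(1 − t)/1,770,000 = (EBIT − 541,000)(1 − t)/860,000.
The (1 − t) factor cancels: (EBIT − 17,000) × 860,000 = (EBIT − 541,000) × 1,770,000.
EBIT × (1,770,000 − 860,000) = 541,000 × 1,770,000 − 17,000 × 860,000 = 942,950,000,000, so EBIT = 942,950,000,000 ÷ 910,000 = 1,036,208.79.

R$1,036,209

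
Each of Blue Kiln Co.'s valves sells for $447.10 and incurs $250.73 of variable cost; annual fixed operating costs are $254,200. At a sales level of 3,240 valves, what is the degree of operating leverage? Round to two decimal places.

1.67

At 3,240 units, contribution = 3,240 × $196.37 = $636,238.80.
Operating income = contribution − fixed costs = $636,238.80 − $254,200 = $382,038.80.
DOL = contribution ÷ EBIT = $636,238.80 ÷ $382,038.80 = 1.6654.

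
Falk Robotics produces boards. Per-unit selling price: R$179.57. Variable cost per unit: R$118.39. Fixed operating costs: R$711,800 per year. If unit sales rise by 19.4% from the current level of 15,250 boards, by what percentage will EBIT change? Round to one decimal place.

Contribution at this volume is 15,250 × R$61.18 = R$932,995.00.
Operating income = contribution − fixed costs = R$932,995.00 − R$711,800 = R$221,195.00.
So DOL = total CM / EBIT = R$932,995.00 / R$221,195.00 = 4.2180.
%ΔEBIT = DOL × %ΔSales = 4.2180 × +19.4% = +81.8%.

+81.8%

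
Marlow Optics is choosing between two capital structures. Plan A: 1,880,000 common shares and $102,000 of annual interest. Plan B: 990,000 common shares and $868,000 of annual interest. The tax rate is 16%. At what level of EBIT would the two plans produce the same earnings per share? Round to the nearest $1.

$1,720,067

Set EPS_A = EPS_B: (EBIT − $102,000)(1 − 0.16) ÷ 1,880,000 = (EBIT − $868,000)(1 − 0.16) ÷ 990,000.
The (1 − t) factor cancels: (EBIT − 102,000) × 990,000 = (EBIT − 868,000) × 1,880,000.
EBIT × (1,880,000 − 990,000) = 868,000 × 1,880,000 − 102,000 × 990,000 = 1,530,860,000,000, so EBIT = 1,530,860,000,000 ÷ 890,000 = 1,720,067.42.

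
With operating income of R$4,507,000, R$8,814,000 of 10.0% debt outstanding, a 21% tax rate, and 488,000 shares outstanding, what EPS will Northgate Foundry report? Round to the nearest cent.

R$5.87

Interest = R$881,400.00, so EBT = R$4,507,000 − R$881,400.00 = R$3,625,600.00.
After tax at 21%: net income = R$3,625,600.00 × 0.79 = R$2,864,224.00.
Per share: R$2,864,224.00 / 488,000 shares = R$5.87.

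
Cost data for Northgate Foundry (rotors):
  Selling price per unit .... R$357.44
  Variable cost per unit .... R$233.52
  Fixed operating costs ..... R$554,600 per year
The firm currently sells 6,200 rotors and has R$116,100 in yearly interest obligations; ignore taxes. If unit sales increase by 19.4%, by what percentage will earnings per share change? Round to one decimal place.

Total contribution margin = 6,200 × R$123.92 = R$768,304.00.
EBIT = R$768,304.00 − R$554,600 = R$213,704.00.
After interest of R$116,100.00, pre-tax earnings = R$97,604.00.
DCL = total CM / (EBIT − I) = R$768,304.00 / R$97,604.00 = 7.8716.
EPS therefore changes by 7.8716 × (+19.4%) = +152.7%.

+152.7%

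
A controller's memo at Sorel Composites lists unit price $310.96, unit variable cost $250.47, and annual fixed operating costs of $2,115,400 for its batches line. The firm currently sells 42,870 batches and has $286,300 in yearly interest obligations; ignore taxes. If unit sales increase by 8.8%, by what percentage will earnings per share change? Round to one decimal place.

Total contribution margin = 42,870 × $60.49 = $2,593,206.30.
Operating income = contribution − fixed costs = $2,593,206.30 − $2,115,400 = $477,806.30.
After interest of $286,300.00, pre-tax earnings = $191,506.30.
Degree of combined leverage = contribution ÷ (EBIT − I) = $2,593,206.30 ÷ $191,506.30 = 13.5411.
EPS therefore changes by 13.5411 × (+8.8%) = +119.2%.

+119.2%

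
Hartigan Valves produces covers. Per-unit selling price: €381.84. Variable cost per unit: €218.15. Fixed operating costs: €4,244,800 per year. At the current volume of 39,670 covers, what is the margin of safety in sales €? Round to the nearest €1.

€5,245,739

Contribution margin per unit = €381.84 − €218.15 = €163.69. Break-even units = €4,244,800 ÷ €163.69 = 25,931.94; break-even revenue = 25,931.94 × €381.84 = €9,901,853.70.
Actual sales revenue = 39,670 × €381.84 = €15,147,592.80.
Margin of safety = €15,147,592.80 − €9,901,853.70 = €5,245,739.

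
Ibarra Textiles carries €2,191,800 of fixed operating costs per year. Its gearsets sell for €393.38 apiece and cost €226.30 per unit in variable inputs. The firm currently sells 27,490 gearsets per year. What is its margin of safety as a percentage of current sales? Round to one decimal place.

52.3%

Contribution margin per unit = €393.38 − €226.30 = €167.08. Break-even units = €2,191,800 ÷ €167.08 = 13,118.27; break-even revenue = 13,118.27 × €393.38 = €5,160,463.75.
Current sales = 27,490 × €393.38 = €10,814,016.20.
Margin of safety = (€10,814,016.20 − €5,160,463.75) ÷ €10,814,016.20 = 52.3%.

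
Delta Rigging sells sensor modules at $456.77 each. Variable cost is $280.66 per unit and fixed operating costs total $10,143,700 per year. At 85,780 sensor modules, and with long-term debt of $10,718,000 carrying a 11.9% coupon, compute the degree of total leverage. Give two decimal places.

Total contribution margin = 85,780 × $176.11 = $15,106,715.80.
Operating income = contribution − fixed costs = $15,106,715.80 − $10,143,700 = $4,963,015.80. Interest = $1,275,442.00, so EBIT − I = $3,687,573.80.
Degree of total leverage = total CM / (EBIT − interest) = $15,106,715.80 / $3,687,573.80 = 4.0967.

4.10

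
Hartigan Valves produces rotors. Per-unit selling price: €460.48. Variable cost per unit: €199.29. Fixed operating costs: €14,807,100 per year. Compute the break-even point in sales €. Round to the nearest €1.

€26,105,032

CM per unit = €460.48 − €199.29 = €261.19; CM ratio = €261.19 / €460.48 = 0.5672.
Break-even revenue = fixed costs × price ÷ CM = €14,807,100 × €460.48 ÷ €261.19 = €26,105,032.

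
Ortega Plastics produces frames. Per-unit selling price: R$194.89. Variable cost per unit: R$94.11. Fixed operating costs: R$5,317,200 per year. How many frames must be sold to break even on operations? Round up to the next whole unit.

52,761 frames

Contribution margin per unit = R$194.89 − R$94.11 = R$100.78.
Break-even volume = fixed costs ÷ CM per unit = R$5,317,200 ÷ R$100.78 = 52,760.47, so 52,761 frames.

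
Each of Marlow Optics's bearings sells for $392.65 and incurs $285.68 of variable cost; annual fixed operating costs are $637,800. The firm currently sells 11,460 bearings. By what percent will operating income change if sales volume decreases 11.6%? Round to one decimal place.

Contribution at this volume is 11,460 × $106.97 = $1,225,876.20.
Subtracting fixed costs: EBIT = $1,225,876.20 − $637,800 = $588,076.20.
Degree of operating leverage = $1,225,876.20 / $588,076.20 = 2.0846.
%ΔEBIT = DOL × %ΔSales = 2.0846 × -11.6% = -24.2%.

-24.2%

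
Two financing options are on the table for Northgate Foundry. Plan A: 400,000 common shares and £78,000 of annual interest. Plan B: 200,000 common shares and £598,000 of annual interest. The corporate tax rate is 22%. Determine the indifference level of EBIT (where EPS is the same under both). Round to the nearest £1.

At indifference, (EBIT − 78,000)(1 − t)/400,000 = (EBIT − 598,000)(1 − t)/200,000.
Cancelling (1 − t) and cross-multiplying: 200,000·(EBIT − 78,000) = 400,000·(EBIT − 598,000).
EBIT × (400,000 − 200,000) = 598,000 × 400,000 − 78,000 × 200,000 = 223,600,000,000, so EBIT = 223,600,000,000 ÷ 200,000 = 1,118,000.00.

£1,118,000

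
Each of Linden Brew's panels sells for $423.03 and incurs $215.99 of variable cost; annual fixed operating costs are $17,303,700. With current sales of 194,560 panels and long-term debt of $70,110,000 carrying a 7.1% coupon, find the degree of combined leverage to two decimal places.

2.24

Contribution at this volume is 194,560 × $207.04 = $40,281,702.40.
Subtracting fixed costs: EBIT = $40,281,702.40 − $17,303,700 = $22,978,002.40. Interest = $4,977,810.00, so EBIT − I = $18,000,192.40.
DCL = contribution ÷ (EBIT − I) = $40,281,702.40 ÷ $18,000,192.40 = 2.2378.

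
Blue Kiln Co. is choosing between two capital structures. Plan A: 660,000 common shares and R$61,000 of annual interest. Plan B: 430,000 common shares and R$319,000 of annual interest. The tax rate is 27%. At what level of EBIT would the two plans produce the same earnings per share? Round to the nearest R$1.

R$801,348

Set EPS_A = EPS_B: (EBIT − R$61,000)(1 − 0.27) ÷ 660,000 = (EBIT − R$319,000)(1 − 0.27) ÷ 430,000.
Cancelling (1 − t) and cross-multiplying: 430,000·(EBIT − 61,000) = 660,000·(EBIT − 319,000).
EBIT × (660,000 − 430,000) = 319,000 × 660,000 − 61,000 × 430,000 = 184,310,000,000, so EBIT = 184,310,000,000 ÷ 230,000 = 801,347.83.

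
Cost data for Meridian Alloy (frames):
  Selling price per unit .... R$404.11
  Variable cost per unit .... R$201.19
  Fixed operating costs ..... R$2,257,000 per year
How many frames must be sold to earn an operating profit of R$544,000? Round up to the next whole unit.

13,804 frames

Contribution margin per unit = R$404.11 − R$201.19 = R$202.92.
Units = (FC + target) / CM = (R$2,257,000 + R$544,000) / R$202.92 = 13,803.47, so 13,804 frames.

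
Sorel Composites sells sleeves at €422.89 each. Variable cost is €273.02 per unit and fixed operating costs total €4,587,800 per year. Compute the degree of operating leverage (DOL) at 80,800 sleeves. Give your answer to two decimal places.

1.61

At 80,800 units, contribution = 80,800 × €149.87 = €12,109,496.00.
Subtracting fixed costs: EBIT = €12,109,496.00 − €4,587,800 = €7,521,696.00.
So DOL = total CM / EBIT = €12,109,496.00 / €7,521,696.00 = 1.6099.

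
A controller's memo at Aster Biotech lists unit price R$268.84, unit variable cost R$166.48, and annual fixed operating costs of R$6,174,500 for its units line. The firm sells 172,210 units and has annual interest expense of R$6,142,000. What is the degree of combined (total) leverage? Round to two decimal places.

At 172,210 units, contribution = 172,210 × R$102.36 = R$17,627,415.60.
EBIT = R$17,627,415.60 − R$6,174,500 = R$11,452,915.60. Interest = R$6,142,000.00.
DOL = R$17,627,415.60 ÷ R$11,452,915.60 = 1.5391; DFL = R$11,452,915.60 ÷ R$5,310,915.60 = 2.1565.
Combined leverage = 1.5391 × 2.1565 = 3.3191.

3.32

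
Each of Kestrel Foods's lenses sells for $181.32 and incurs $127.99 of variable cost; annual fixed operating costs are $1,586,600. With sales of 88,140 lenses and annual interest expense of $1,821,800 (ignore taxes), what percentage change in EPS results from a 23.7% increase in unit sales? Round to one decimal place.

+86.2%

At 88,140 units, contribution = 88,140 × $53.33 = $4,700,506.20.
Operating income = contribution − fixed costs = $4,700,506.20 − $1,586,600 = $3,113,906.20.
After interest of $1,821,800.00, pre-tax earnings = $1,292,106.20.
Degree of combined leverage = contribution ÷ (EBIT − I) = $4,700,506.20 ÷ $1,292,106.20 = 3.6379.
%ΔEPS = DCL × %ΔSales = 3.6379 × +23.7% = +86.2%.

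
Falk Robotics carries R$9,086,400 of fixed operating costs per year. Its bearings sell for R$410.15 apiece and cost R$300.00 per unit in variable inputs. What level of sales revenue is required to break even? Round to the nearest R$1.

R$33,833,745

Contribution margin per unit = R$410.15 − R$300.00 = R$110.15, a CM ratio of R$110.15 ÷ R$410.15 = 0.2686.
Break-even revenue = fixed costs × price ÷ CM = R$9,086,400 × R$410.15 ÷ R$110.15 = R$33,833,745.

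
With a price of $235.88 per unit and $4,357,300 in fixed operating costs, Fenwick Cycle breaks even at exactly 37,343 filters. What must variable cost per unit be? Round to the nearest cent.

$119.20

At break-even, FC = Q × (P − VC), so P − VC = $4,357,300 ÷ 37,343 = $116.6832.
Variable cost per unit = $235.88 − $116.6832 = $119.20.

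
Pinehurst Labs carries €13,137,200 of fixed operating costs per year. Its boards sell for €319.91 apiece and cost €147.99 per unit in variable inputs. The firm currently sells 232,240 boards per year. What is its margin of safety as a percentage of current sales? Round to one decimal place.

67.1%

Each unit contributes €319.91 − €147.99 = €171.92. Break-even units = €13,137,200 ÷ €171.92 = 76,414.61; break-even revenue = 76,414.61 × €319.91 = €24,445,798.35.
Actual sales revenue = 232,240 × €319.91 = €74,295,898.40.
Margin of safety = (€74,295,898.40 − €24,445,798.35) ÷ €74,295,898.40 = 67.1%.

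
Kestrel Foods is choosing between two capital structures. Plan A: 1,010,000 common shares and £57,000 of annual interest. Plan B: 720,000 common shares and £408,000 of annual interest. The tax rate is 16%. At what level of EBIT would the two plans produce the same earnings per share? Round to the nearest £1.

At indifference, (EBIT − 57,000)(1 − t)/1,010,000 = (EBIT − 408,000)(1 − t)/720,000.
The (1 − t) factor cancels: (EBIT − 57,000) × 720,000 = (EBIT − 408,000) × 1,010,000.
EBIT × (1,010,000 − 720,000) = 408,000 × 1,010,000 − 57,000 × 720,000 = 371,040,000,000, so EBIT = 371,040,000,000 ÷ 290,000 = 1,279,448.28.

£1,279,448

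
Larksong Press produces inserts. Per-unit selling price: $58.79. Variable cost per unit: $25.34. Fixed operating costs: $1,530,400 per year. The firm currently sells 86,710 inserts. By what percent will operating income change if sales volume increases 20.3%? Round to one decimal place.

At 86,710 units, contribution = 86,710 × $33.45 = $2,900,449.50.
Subtracting fixed costs: EBIT = $2,900,449.50 − $1,530,400 = $1,370,049.50.
So DOL = total CM / EBIT = $2,900,449.50 / $1,370,049.50 = 2.1170.
So EBIT moves 2.1170 × (+20.3%) = +43.0%.

+43.0%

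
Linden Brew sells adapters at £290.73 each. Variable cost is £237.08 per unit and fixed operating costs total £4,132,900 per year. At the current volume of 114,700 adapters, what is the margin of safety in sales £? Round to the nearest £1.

£10,950,496

Contribution margin per unit = £290.73 − £237.08 = £53.65. Break-even units = £4,132,900 ÷ £53.65 = 77,034.48; break-even revenue = 77,034.48 × £290.73 = £22,396,235.17.
Actual sales revenue = 114,700 × £290.73 = £33,346,731.00.
Margin of safety = £33,346,731.00 − £22,396,235.17 = £10,950,496.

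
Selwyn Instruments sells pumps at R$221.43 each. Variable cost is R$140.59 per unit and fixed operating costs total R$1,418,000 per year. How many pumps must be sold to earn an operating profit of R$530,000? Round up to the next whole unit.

24,097 pumps

Unit CM = price − variable cost = R$221.43 − R$140.59 = R$80.84.
Need Q such that Q × R$80.84 − R$1,418,000 = R$530,000, i.e. Q = R$1,948,000 / R$80.84 = 24,096.98 → 24,097.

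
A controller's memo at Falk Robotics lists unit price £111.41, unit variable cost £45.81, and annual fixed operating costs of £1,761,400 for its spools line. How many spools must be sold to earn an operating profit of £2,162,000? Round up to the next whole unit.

59,808 spools

Contribution margin per unit = £111.41 − £45.81 = £65.60.
Required volume = (fixed costs + target profit) ÷ CM = (£1,761,400 + £2,162,000) ÷ £65.60 = 59,807.93, so 59,808 spools.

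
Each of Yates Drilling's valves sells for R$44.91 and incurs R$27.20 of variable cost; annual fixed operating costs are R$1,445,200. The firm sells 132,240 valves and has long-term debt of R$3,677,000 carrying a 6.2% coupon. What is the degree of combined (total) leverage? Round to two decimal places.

At 132,240 units, contribution = 132,240 × R$17.71 = R$2,341,970.40.
EBIT = R$2,341,970.40 − R$1,445,200 = R$896,770.40. Interest = R$227,974.00.
DOL = R$2,341,970.40 ÷ R$896,770.40 = 2.6116; DFL = R$896,770.40 ÷ R$668,796.40 = 1.3409.
Combined leverage = 2.6116 × 1.3409 = 3.5019.

3.50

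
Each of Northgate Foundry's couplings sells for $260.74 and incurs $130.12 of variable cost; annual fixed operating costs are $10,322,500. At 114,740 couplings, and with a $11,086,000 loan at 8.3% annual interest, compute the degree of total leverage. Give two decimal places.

Contribution at this volume is 114,740 × $130.62 = $14,987,338.80.
EBIT = $14,987,338.80 − $10,322,500 = $4,664,838.80. Interest = $920,138.00, so EBIT − I = $3,744,700.80.
Degree of total leverage = total CM / (EBIT − interest) = $14,987,338.80 / $3,744,700.80 = 4.0023.

4.00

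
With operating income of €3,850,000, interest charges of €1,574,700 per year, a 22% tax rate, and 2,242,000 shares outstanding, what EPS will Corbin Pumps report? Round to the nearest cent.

Pre-tax income = €3,850,000 − €1,574,700.00 = €2,275,300.00.
After tax at 22%: net income = €2,275,300.00 × 0.78 = €1,774,734.00.
EPS = €1,774,734.00 ÷ 2,242,000 = €0.79.

€0.79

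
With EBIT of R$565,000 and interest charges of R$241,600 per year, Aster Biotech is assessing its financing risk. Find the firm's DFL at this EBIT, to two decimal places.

Interest = R$241,600.00.
DFL = EBIT ÷ (EBIT − I) = R$565,000 ÷ (R$565,000 − R$241,600.00) = R$565,000 ÷ R$323,400.00 = 1.7471.

1.75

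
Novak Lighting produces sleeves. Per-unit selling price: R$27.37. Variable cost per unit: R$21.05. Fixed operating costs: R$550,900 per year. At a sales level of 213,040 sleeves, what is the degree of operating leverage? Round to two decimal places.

Total contribution margin = 213,040 × R$6.32 = R$1,346,412.80.
Subtracting fixed costs: EBIT = R$1,346,412.80 − R$550,900 = R$795,512.80.
DOL = contribution ÷ EBIT = R$1,346,412.80 ÷ R$795,512.80 = 1.6925.

1.69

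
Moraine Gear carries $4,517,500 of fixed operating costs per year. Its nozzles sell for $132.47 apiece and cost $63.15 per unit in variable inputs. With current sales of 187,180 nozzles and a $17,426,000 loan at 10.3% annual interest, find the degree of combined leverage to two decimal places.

Contribution at this volume is 187,180 × $69.32 = $12,975,317.60.
Subtracting fixed costs: EBIT = $12,975,317.60 − $4,517,500 = $8,457,817.60. Interest = $1,794,878.00.
DOL = $12,975,317.60 ÷ $8,457,817.60 = 1.5341; DFL = $8,457,817.60 ÷ $6,662,939.60 = 1.2694.
DCL = DOL × DFL = 1.5341 × 1.2694 = 1.9474.

1.95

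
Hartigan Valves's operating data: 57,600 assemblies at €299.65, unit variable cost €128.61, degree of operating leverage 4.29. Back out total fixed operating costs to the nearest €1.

€7,555,423

Contribution at this volume is 57,600 × €171.04 = €9,851,904.00.
DOL = contribution / EBIT, so EBIT = €9,851,904.00 / 4.29 = €2,296,481.12.
Fixed costs = CM − EBIT = €9,851,904.00 − €2,296,481.12 = €7,555,423.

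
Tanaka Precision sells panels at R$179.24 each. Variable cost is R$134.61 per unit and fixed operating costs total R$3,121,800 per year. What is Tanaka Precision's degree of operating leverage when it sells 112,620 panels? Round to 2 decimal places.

2.64

Contribution at this volume is 112,620 × R$44.63 = R$5,026,230.60.
EBIT = R$5,026,230.60 − R$3,121,800 = R$1,904,430.60.
Degree of operating leverage = R$5,026,230.60 / R$1,904,430.60 = 2.6392.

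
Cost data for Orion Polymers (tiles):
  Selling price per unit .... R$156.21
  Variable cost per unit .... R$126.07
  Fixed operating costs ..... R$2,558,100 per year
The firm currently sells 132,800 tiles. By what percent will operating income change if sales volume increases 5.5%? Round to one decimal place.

+15.2%

Total contribution margin = 132,800 × R$30.14 = R$4,002,592.00.
EBIT = R$4,002,592.00 − R$2,558,100 = R$1,444,492.00.
Degree of operating leverage = R$4,002,592.00 / R$1,444,492.00 = 2.7709.
Operating income changes by 2.7709 × +5.5% = +15.2%.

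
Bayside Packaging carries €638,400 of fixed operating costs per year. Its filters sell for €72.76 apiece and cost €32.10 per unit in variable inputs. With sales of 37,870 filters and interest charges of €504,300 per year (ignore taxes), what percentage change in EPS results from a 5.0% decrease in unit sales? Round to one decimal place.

-19.4%

Contribution at this volume is 37,870 × €40.66 = €1,539,794.20.
EBIT = €1,539,794.20 − €638,400 = €901,394.20.
Interest = €504,300.00, so EBIT − I = €397,094.20.
Degree of combined leverage = contribution ÷ (EBIT − I) = €1,539,794.20 ÷ €397,094.20 = 3.8777.
EPS therefore changes by 3.8777 × (-5.0%) = -19.4%.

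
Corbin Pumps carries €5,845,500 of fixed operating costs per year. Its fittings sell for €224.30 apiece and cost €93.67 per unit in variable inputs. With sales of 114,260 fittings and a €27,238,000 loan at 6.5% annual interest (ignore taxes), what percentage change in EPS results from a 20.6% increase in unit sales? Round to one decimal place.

At 114,260 units, contribution = 114,260 × €130.63 = €14,925,783.80.
Subtracting fixed costs: EBIT = €14,925,783.80 − €5,845,500 = €9,080,283.80.
Interest = €1,770,470.00, so EBIT − I = €7,309,813.80.
Degree of combined leverage = contribution ÷ (EBIT − I) = €14,925,783.80 ÷ €7,309,813.80 = 2.0419.
%ΔEPS = DCL × %ΔSales = 2.0419 × +20.6% = +42.1%.

+42.1%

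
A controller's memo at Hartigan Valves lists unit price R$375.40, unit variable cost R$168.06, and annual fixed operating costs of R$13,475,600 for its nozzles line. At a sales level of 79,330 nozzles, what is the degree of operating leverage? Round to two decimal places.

5.53

Contribution at this volume is 79,330 × R$207.34 = R$16,448,282.20.
EBIT = R$16,448,282.20 − R$13,475,600 = R$2,972,682.20.
DOL = contribution ÷ EBIT = R$16,448,282.20 ÷ R$2,972,682.20 = 5.5331.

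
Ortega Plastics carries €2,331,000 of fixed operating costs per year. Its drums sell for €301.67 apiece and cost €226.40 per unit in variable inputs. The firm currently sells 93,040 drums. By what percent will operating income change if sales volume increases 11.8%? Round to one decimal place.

Contribution at this volume is 93,040 × €75.27 = €7,003,120.80.
Subtracting fixed costs: EBIT = €7,003,120.80 − €2,331,000 = €4,672,120.80.
Degree of operating leverage = €7,003,120.80 / €4,672,120.80 = 1.4989.
So EBIT moves 1.4989 × (+11.8%) = +17.7%.

+17.7%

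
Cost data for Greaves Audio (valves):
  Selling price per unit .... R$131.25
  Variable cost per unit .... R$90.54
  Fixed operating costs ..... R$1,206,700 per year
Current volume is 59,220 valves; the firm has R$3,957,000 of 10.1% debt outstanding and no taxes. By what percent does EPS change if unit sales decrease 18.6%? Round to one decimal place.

-55.7%

Total contribution margin = 59,220 × R$40.71 = R$2,410,846.20.
Operating income = contribution − fixed costs = R$2,410,846.20 − R$1,206,700 = R$1,204,146.20.
After interest of R$399,657.00, pre-tax earnings = R$804,489.20.
DCL = total CM / (EBIT − I) = R$2,410,846.20 / R$804,489.20 = 2.9967.
%ΔEPS = DCL × %ΔSales = 2.9967 × -18.6% = -55.7%.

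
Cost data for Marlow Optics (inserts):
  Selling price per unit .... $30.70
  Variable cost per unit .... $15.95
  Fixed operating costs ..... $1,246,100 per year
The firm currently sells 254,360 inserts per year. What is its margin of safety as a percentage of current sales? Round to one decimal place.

66.8%

Each unit contributes $30.70 − $15.95 = $14.75. Break-even units = $1,246,100 ÷ $14.75 = 84,481.36; break-even revenue = 84,481.36 × $30.70 = $2,593,577.63.
Actual sales revenue = 254,360 × $30.70 = $7,808,852.00.
Margin of safety = ($7,808,852.00 − $2,593,577.63) ÷ $7,808,852.00 = 66.8%.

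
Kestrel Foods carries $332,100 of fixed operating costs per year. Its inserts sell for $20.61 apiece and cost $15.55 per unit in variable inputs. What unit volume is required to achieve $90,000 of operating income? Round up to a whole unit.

83,419 inserts

Unit CM = price − variable cost = $20.61 − $15.55 = $5.06.
Required volume = (fixed costs + target profit) ÷ CM = ($332,100 + $90,000) ÷ $5.06 = 83,418.97, so 83,419 inserts.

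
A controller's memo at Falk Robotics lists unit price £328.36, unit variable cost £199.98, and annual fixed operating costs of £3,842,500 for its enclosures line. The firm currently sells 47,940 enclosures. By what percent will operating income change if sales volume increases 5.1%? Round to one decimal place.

+13.6%

Contribution at this volume is 47,940 × £128.38 = £6,154,537.20.
EBIT = £6,154,537.20 − £3,842,500 = £2,312,037.20.
Degree of operating leverage = £6,154,537.20 / £2,312,037.20 = 2.6620.
Operating income changes by 2.6620 × +5.1% = +13.6%.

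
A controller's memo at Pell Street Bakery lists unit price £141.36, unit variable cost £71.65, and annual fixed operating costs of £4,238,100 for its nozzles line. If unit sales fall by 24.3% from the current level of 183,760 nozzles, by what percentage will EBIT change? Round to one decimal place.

-36.3%

At 183,760 units, contribution = 183,760 × £69.71 = £12,809,909.60.
Operating income = contribution − fixed costs = £12,809,909.60 − £4,238,100 = £8,571,809.60.
Degree of operating leverage = £12,809,909.60 / £8,571,809.60 = 1.4944.
%ΔEBIT = DOL × %ΔSales = 1.4944 × -24.3% = -36.3%.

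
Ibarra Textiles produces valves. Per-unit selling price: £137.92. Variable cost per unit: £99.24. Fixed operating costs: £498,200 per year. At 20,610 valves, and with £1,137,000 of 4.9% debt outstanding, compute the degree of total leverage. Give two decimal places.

Total contribution margin = 20,610 × £38.68 = £797,194.80.
Operating income = contribution − fixed costs = £797,194.80 − £498,200 = £298,994.80. Interest = £55,713.00.
DOL = £797,194.80 ÷ £298,994.80 = 2.6662; DFL = £298,994.80 ÷ £243,281.80 = 1.2290.
Combined leverage = 2.6662 × 1.2290 = 3.2768.

3.28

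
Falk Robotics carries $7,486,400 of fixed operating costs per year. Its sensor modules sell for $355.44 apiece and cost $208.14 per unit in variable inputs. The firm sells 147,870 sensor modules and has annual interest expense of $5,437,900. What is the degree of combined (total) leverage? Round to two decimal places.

2.46

Total contribution margin = 147,870 × $147.30 = $21,781,251.00.
Operating income = contribution − fixed costs = $21,781,251.00 − $7,486,400 = $14,294,851.00. Interest = $5,437,900.00.
DOL = $21,781,251.00 ÷ $14,294,851.00 = 1.5237; DFL = $14,294,851.00 ÷ $8,856,951.00 = 1.6140.
DCL = DOL × DFL = 1.5237 × 1.6140 = 2.4593.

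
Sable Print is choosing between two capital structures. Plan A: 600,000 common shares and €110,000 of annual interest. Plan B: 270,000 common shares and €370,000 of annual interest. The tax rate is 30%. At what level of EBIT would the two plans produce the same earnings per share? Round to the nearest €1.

€582,727

Set EPS_A = EPS_B: (EBIT − €110,000)(1 − 0.30) ÷ 600,000 = (EBIT − €370,000)(1 − 0.30) ÷ 270,000.
Cancelling (1 − t) and cross-multiplying: 270,000·(EBIT − 110,000) = 600,000·(EBIT − 370,000).
Solving, EBIT = (370,000·600,000 − 110,000·270,000) / (600,000 − 270,000) = 192,300,000,000 / 330,000 = 582,727.27.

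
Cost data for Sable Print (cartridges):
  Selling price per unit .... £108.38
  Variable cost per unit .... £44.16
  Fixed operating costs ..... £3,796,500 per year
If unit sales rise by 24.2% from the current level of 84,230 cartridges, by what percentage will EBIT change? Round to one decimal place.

+81.2%

Total contribution margin = 84,230 × £64.22 = £5,409,250.60.
Operating income = contribution − fixed costs = £5,409,250.60 − £3,796,500 = £1,612,750.60.
So DOL = total CM / EBIT = £5,409,250.60 / £1,612,750.60 = 3.3541.
%ΔEBIT = DOL × %ΔSales = 3.3541 × +24.2% = +81.2%.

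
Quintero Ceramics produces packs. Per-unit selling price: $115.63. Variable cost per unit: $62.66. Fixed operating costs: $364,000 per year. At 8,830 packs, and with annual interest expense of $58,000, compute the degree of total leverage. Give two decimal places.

10.23

At 8,830 units, contribution = 8,830 × $52.97 = $467,725.10.
Subtracting fixed costs: EBIT = $467,725.10 − $364,000 = $103,725.10. Interest = $58,000.00, so EBIT − I = $45,725.10.
DCL = contribution ÷ (EBIT − I) = $467,725.10 ÷ $45,725.10 = 10.2291.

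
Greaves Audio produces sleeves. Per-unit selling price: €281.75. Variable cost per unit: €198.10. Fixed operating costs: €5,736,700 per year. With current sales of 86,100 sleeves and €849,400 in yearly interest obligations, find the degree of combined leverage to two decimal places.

At 86,100 units, contribution = 86,100 × €83.65 = €7,202,265.00.
Subtracting fixed costs: EBIT = €7,202,265.00 − €5,736,700 = €1,465,565.00. Interest = €849,400.00.
DOL = €7,202,265.00 ÷ €1,465,565.00 = 4.9143; DFL = €1,465,565.00 ÷ €616,165.00 = 2.3785.
Combined leverage = 4.9143 × 2.3785 = 11.6887.

11.69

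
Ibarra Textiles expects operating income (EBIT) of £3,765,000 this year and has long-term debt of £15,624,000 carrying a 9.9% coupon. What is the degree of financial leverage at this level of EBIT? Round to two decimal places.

Annual interest charges come to £1,546,776.00.
Degree of financial leverage = EBIT / (EBIT − interest) = £3,765,000 / £2,218,224.00 = 1.6973.

1.70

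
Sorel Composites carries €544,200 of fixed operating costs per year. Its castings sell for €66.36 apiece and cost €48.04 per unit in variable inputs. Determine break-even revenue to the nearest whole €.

Contribution margin per unit = €66.36 − €48.04 = €18.32, a CM ratio of €18.32 ÷ €66.36 = 0.2761.
Break-even revenue = fixed costs × price ÷ CM = €544,200 × €66.36 ÷ €18.32 = €1,971,240.

€1,971,240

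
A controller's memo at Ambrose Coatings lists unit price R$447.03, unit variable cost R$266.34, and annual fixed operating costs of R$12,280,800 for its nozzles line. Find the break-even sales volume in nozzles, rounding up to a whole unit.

Contribution margin per unit = R$447.03 − R$266.34 = R$180.69.
Break-even Q = R$12,280,800 / R$180.69 = 67,966.13 → 67,967 nozzles.

67,967 nozzles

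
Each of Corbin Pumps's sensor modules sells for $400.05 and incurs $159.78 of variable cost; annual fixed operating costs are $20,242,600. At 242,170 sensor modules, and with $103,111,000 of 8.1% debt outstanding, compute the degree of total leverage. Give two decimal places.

1.97

Contribution at this volume is 242,170 × $240.27 = $58,186,185.90.
Subtracting fixed costs: EBIT = $58,186,185.90 − $20,242,600 = $37,943,585.90. Interest = $8,351,991.00, so EBIT − I = $29,591,594.90.
Degree of total leverage = total CM / (EBIT − interest) = $58,186,185.90 / $29,591,594.90 = 1.9663.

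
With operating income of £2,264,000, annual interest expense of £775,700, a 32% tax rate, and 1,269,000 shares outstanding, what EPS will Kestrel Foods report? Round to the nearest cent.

Interest = £775,700.00, so EBT = £2,264,000 − £775,700.00 = £1,488,300.00.
After tax at 32%: net income = £1,488,300.00 × 0.68 = £1,012,044.00.
Per share: £1,012,044.00 / 1,269,000 shares = £0.80.

£0.80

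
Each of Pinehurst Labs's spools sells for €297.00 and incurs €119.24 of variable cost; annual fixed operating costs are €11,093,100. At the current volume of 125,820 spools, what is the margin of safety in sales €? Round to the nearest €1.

Unit CM = price − variable cost = €297.00 − €119.24 = €177.76. Break-even units = €11,093,100 ÷ €177.76 = 62,404.93; break-even revenue = 62,404.93 × €297.00 = €18,534,263.61.
Current sales = 125,820 × €297.00 = €37,368,540.00.
Margin of safety = €37,368,540.00 − €18,534,263.61 = €18,834,276.

€18,834,276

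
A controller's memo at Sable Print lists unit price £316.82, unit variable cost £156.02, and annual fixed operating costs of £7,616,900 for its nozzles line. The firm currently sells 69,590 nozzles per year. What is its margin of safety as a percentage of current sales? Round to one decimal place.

Contribution margin per unit = £316.82 − £156.02 = £160.80. Break-even units = £7,616,900 ÷ £160.80 = 47,368.78; break-even revenue = 47,368.78 × £316.82 = £15,007,377.23.
Actual sales revenue = 69,590 × £316.82 = £22,047,503.80.
Margin of safety = (£22,047,503.80 − £15,007,377.23) ÷ £22,047,503.80 = 31.9%.

31.9%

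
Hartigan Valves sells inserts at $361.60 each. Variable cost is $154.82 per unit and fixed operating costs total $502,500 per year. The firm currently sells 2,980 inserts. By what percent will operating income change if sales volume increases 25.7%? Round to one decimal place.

+139.3%

Total contribution margin = 2,980 × $206.78 = $616,204.40.
Operating income = contribution − fixed costs = $616,204.40 − $502,500 = $113,704.40.
Degree of operating leverage = $616,204.40 / $113,704.40 = 5.4194.
%ΔEBIT = DOL × %ΔSales = 5.4194 × +25.7% = +139.3%.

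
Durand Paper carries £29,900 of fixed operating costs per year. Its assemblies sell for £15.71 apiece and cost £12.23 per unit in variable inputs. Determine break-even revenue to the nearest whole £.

CM per unit = £15.71 − £12.23 = £3.48; CM ratio = £3.48 / £15.71 = 0.2215.
Break-even sales = FC ÷ CM ratio = £29,900 × £15.71 / £3.48 = £134,980.

£134,980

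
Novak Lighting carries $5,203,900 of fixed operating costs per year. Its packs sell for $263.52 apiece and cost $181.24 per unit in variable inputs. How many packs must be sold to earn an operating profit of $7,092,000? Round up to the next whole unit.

Contribution margin per unit = $263.52 − $181.24 = $82.28.
Required volume = (fixed costs + target profit) ÷ CM = ($5,203,900 + $7,092,000) ÷ $82.28 = 149,439.72, so 149,440 packs.

149,440 packs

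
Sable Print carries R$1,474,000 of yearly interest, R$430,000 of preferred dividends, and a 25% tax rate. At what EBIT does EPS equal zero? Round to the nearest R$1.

R$2,047,333

Preferred dividends are paid after tax, so their pre-tax equivalent is R$430,000 ÷ (1 − 0.25) = R$573,333.33.
Financial break-even EBIT = interest + D_p ÷ (1 − t) = R$1,474,000 + R$573,333.33 = R$2,047,333.33.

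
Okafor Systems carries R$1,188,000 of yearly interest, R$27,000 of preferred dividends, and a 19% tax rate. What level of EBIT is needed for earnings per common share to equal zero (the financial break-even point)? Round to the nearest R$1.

Preferred dividends are paid after tax, so their pre-tax equivalent is R$27,000 ÷ (1 − 0.19) = R$33,333.33.
Financial break-even EBIT = interest + D_p ÷ (1 − t) = R$1,188,000 + R$33,333.33 = R$1,221,333.33.

R$1,221,333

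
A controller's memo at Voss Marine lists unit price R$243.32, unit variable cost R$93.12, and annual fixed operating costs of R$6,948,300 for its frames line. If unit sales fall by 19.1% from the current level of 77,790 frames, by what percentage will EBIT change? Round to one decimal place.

-47.1%

Total contribution margin = 77,790 × R$150.20 = R$11,684,058.00.
Operating income = contribution − fixed costs = R$11,684,058.00 − R$6,948,300 = R$4,735,758.00.
So DOL = total CM / EBIT = R$11,684,058.00 / R$4,735,758.00 = 2.4672.
Operating income changes by 2.4672 × -19.1% = -47.1%.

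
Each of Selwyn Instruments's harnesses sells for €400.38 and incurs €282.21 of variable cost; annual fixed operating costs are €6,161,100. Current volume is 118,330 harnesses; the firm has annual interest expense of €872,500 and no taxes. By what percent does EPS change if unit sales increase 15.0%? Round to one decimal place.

At 118,330 units, contribution = 118,330 × €118.17 = €13,983,056.10.
EBIT = €13,983,056.10 − €6,161,100 = €7,821,956.10.
After interest of €872,500.00, pre-tax earnings = €6,949,456.10.
Degree of combined leverage = contribution ÷ (EBIT − I) = €13,983,056.10 ÷ €6,949,456.10 = 2.0121.
%ΔEPS = DCL × %ΔSales = 2.0121 × +15.0% = +30.2%.

+30.2%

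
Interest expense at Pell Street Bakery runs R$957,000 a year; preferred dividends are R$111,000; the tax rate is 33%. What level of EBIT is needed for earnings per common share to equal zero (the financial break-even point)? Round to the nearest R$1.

R$1,122,672

Preferred dividends are paid after tax, so their pre-tax equivalent is R$111,000 ÷ (1 − 0.33) = R$165,671.64.
EPS = 0 when EBIT covers interest plus the pre-tax preferred burden: R$957,000 + R$165,671.64 = R$1,122,671.64.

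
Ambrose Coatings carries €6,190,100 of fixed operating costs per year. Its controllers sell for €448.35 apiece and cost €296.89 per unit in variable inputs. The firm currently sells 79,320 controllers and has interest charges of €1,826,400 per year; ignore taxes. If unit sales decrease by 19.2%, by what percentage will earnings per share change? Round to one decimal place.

Total contribution margin = 79,320 × €151.46 = €12,013,807.20.
EBIT = €12,013,807.20 − €6,190,100 = €5,823,707.20.
After interest of €1,826,400.00, pre-tax earnings = €3,997,307.20.
DCL = total CM / (EBIT − I) = €12,013,807.20 / €3,997,307.20 = 3.0055.
%ΔEPS = DCL × %ΔSales = 3.0055 × -19.2% = -57.7%.

-57.7%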